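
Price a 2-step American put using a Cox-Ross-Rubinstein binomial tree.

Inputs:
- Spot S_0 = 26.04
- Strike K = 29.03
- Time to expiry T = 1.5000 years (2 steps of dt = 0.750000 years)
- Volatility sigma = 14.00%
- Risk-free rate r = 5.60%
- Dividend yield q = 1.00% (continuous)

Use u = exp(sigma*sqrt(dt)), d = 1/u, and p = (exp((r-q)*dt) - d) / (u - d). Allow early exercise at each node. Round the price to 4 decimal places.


Answer: Price = V(0,0) = 2.9900

Derivation:
dt = T/N = 0.750000
u = exp(sigma*sqrt(dt)) = 1.128900; d = 1/u = 0.885818
p = (exp((r-q)*dt) - d) / (u - d) = 0.614130
Discount per step: exp(-r*dt) = 0.958870
Stock lattice S(k, i) with i counting down-moves:
  k=0: S(0,0) = 26.0400
  k=1: S(1,0) = 29.3966; S(1,1) = 23.0667
  k=2: S(2,0) = 33.1858; S(2,1) = 26.0400; S(2,2) = 20.4329
Terminal payoffs V(N, i) = max(K - S_T, 0):
  V(2,0) = 0.000000; V(2,1) = 2.990000; V(2,2) = 8.597093
Backward induction: V(k, i) = exp(-r*dt) * [p * V(k+1, i) + (1-p) * V(k+1, i+1)]; then take max(V_cont, immediate exercise) for American.
  V(1,0) = exp(-r*dt) * [p*0.000000 + (1-p)*2.990000] = 1.106296; exercise = 0.000000; V(1,0) = max -> 1.106296
  V(1,1) = exp(-r*dt) * [p*2.990000 + (1-p)*8.597093] = 4.941637; exercise = 5.963294; V(1,1) = max -> 5.963294
  V(0,0) = exp(-r*dt) * [p*1.106296 + (1-p)*5.963294] = 2.857877; exercise = 2.990000; V(0,0) = max -> 2.990000


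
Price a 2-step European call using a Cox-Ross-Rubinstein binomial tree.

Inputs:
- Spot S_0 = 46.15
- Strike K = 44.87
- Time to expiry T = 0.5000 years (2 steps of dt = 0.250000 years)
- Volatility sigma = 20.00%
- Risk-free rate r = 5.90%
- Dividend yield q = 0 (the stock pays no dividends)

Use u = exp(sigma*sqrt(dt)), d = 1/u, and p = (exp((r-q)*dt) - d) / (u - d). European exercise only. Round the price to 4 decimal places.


dt = T/N = 0.250000
u = exp(sigma*sqrt(dt)) = 1.105171; d = 1/u = 0.904837
p = (exp((r-q)*dt) - d) / (u - d) = 0.549194
Discount per step: exp(-r*dt) = 0.985358
Stock lattice S(k, i) with i counting down-moves:
  k=0: S(0,0) = 46.1500
  k=1: S(1,0) = 51.0036; S(1,1) = 41.7582
  k=2: S(2,0) = 56.3677; S(2,1) = 46.1500; S(2,2) = 37.7844
Terminal payoffs V(N, i) = max(S_T - K, 0):
  V(2,0) = 11.497737; V(2,1) = 1.280000; V(2,2) = 0.000000
Backward induction: V(k, i) = exp(-r*dt) * [p * V(k+1, i) + (1-p) * V(k+1, i+1)].
  V(1,0) = exp(-r*dt) * [p*11.497737 + (1-p)*1.280000] = 6.790613
  V(1,1) = exp(-r*dt) * [p*1.280000 + (1-p)*0.000000] = 0.692675
  V(0,0) = exp(-r*dt) * [p*6.790613 + (1-p)*0.692675] = 3.982448

Answer: Price = V(0,0) = 3.9824


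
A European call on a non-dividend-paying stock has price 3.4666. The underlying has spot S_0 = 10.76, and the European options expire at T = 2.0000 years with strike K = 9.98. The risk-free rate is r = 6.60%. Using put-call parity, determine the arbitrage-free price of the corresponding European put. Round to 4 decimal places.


Answer: Put price = 1.4525

Derivation:
Put-call parity: C - P = S_0 * exp(-qT) - K * exp(-rT).
S_0 * exp(-qT) = 10.7600 * 1.00000000 = 10.76000000
K * exp(-rT) = 9.9800 * 0.87634100 = 8.74588313
P = C - S*exp(-qT) + K*exp(-rT)
P = 3.4666 - 10.76000000 + 8.74588313 = 1.4525


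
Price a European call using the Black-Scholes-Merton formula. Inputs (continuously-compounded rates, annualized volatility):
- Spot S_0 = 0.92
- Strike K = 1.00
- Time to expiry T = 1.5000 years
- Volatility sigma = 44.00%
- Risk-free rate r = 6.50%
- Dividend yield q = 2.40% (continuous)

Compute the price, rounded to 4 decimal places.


Answer: Price = 0.1809

Derivation:
d1 = (ln(S/K) + (r - q + 0.5*sigma^2) * T) / (sigma * sqrt(T)) = 0.22883874
d2 = d1 - sigma * sqrt(T) = -0.31004901
exp(-rT) = 0.90710234; exp(-qT) = 0.96464029
C = S_0 * exp(-qT) * N(d1) - K * exp(-rT) * N(d2)
N(d1) = 0.59050287; N(d2) = 0.37826185
C = 0.9200 * 0.96464029 * 0.59050287 - 1.0000 * 0.90710234 * 0.37826185 = 0.1809


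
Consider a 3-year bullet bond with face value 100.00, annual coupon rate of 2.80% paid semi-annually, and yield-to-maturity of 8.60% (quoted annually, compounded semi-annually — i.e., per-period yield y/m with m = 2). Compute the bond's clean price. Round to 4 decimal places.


Answer: Price = 84.9452

Derivation:
Coupon per period c = face * coupon_rate / m = 1.400000
Periods per year m = 2; per-period yield y/m = 0.043000
Number of cashflows N = 6
Cashflows (t years, CF_t, discount factor 1/(1+y/m)^(m*t), PV):
  t = 0.5000: CF_t = 1.400000, DF = 0.958773, PV = 1.342282
  t = 1.0000: CF_t = 1.400000, DF = 0.919245, PV = 1.286943
  t = 1.5000: CF_t = 1.400000, DF = 0.881347, PV = 1.233886
  t = 2.0000: CF_t = 1.400000, DF = 0.845012, PV = 1.183017
  t = 2.5000: CF_t = 1.400000, DF = 0.810174, PV = 1.134244
  t = 3.0000: CF_t = 101.400000, DF = 0.776773, PV = 78.764787
Price P = sum_t PV_t = 84.945159


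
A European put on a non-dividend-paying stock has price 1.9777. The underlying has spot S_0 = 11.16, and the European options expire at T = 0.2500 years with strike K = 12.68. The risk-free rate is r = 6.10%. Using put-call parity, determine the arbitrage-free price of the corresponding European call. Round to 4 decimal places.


Put-call parity: C - P = S_0 * exp(-qT) - K * exp(-rT).
S_0 * exp(-qT) = 11.1600 * 1.00000000 = 11.16000000
K * exp(-rT) = 12.6800 * 0.98486569 = 12.48809698
C = P + S*exp(-qT) - K*exp(-rT)
C = 1.9777 + 11.16000000 - 12.48809698 = 0.6496

Answer: Call price = 0.6496


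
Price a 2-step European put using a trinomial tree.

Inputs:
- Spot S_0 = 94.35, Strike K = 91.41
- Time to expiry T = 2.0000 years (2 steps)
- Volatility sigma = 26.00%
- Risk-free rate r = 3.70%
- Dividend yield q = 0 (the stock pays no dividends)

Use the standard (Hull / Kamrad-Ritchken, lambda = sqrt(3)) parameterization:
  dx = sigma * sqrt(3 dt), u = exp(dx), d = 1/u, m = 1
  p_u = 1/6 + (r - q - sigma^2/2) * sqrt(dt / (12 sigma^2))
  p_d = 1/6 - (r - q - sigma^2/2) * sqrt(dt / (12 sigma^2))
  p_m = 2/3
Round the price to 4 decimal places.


Answer: Price = V(0,0) = 7.6270

Derivation:
dt = T/N = 1.000000; dx = sigma*sqrt(3*dt) = 0.450333
u = exp(dx) = 1.568835; d = 1/u = 0.637416
p_u = 0.170220, p_m = 0.666667, p_d = 0.163114
Discount per step: exp(-r*dt) = 0.963676
Stock lattice S(k, j) with j the centered position index:
  k=0: S(0,+0) = 94.3500
  k=1: S(1,-1) = 60.1402; S(1,+0) = 94.3500; S(1,+1) = 148.0196
  k=2: S(2,-2) = 38.3343; S(2,-1) = 60.1402; S(2,+0) = 94.3500; S(2,+1) = 148.0196; S(2,+2) = 232.2183
Terminal payoffs V(N, j) = max(K - S_T, 0):
  V(2,-2) = 53.075708; V(2,-1) = 31.269827; V(2,+0) = 0.000000; V(2,+1) = 0.000000; V(2,+2) = 0.000000
Backward induction: V(k, j) = exp(-r*dt) * [p_u * V(k+1, j+1) + p_m * V(k+1, j) + p_d * V(k+1, j-1)]
  V(1,-1) = exp(-r*dt) * [p_u*0.000000 + p_m*31.269827 + p_d*53.075708] = 28.432232
  V(1,+0) = exp(-r*dt) * [p_u*0.000000 + p_m*0.000000 + p_d*31.269827] = 4.915267
  V(1,+1) = exp(-r*dt) * [p_u*0.000000 + p_m*0.000000 + p_d*0.000000] = 0.000000
  V(0,+0) = exp(-r*dt) * [p_u*0.000000 + p_m*4.915267 + p_d*28.432232] = 7.627046


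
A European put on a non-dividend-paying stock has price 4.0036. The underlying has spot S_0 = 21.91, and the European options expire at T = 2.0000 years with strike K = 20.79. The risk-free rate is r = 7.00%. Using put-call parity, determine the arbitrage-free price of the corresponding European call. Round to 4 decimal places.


Answer: Call price = 7.8396

Derivation:
Put-call parity: C - P = S_0 * exp(-qT) - K * exp(-rT).
S_0 * exp(-qT) = 21.9100 * 1.00000000 = 21.91000000
K * exp(-rT) = 20.7900 * 0.86935824 = 18.07395771
C = P + S*exp(-qT) - K*exp(-rT)
C = 4.0036 + 21.91000000 - 18.07395771 = 7.8396


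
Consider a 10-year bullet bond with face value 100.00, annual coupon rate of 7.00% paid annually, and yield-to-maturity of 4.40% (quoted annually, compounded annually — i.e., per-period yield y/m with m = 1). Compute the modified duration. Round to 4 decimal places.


Answer: Modified duration = 7.4339

Derivation:
Coupon per period c = face * coupon_rate / m = 7.000000
Periods per year m = 1; per-period yield y/m = 0.044000
Number of cashflows N = 10
Cashflows (t years, CF_t, discount factor 1/(1+y/m)^(m*t), PV):
  t = 1.0000: CF_t = 7.000000, DF = 0.957854, PV = 6.704981
  t = 2.0000: CF_t = 7.000000, DF = 0.917485, PV = 6.422395
  t = 3.0000: CF_t = 7.000000, DF = 0.878817, PV = 6.151720
  t = 4.0000: CF_t = 7.000000, DF = 0.841779, PV = 5.892452
  t = 5.0000: CF_t = 7.000000, DF = 0.806302, PV = 5.644111
  t = 6.0000: CF_t = 7.000000, DF = 0.772320, PV = 5.406237
  t = 7.0000: CF_t = 7.000000, DF = 0.739770, PV = 5.178388
  t = 8.0000: CF_t = 7.000000, DF = 0.708592, PV = 4.960141
  t = 9.0000: CF_t = 7.000000, DF = 0.678728, PV = 4.751093
  t = 10.0000: CF_t = 107.000000, DF = 0.650122, PV = 69.563078
Price P = sum_t PV_t = 120.674596
First compute Macaulay numerator sum_t t * PV_t:
  t * PV_t at t = 1.0000: 6.704981
  t * PV_t at t = 2.0000: 12.844791
  t * PV_t at t = 3.0000: 18.455159
  t * PV_t at t = 4.0000: 23.569808
  t * PV_t at t = 5.0000: 28.220555
  t * PV_t at t = 6.0000: 32.437420
  t * PV_t at t = 7.0000: 36.248713
  t * PV_t at t = 8.0000: 39.681131
  t * PV_t at t = 9.0000: 42.759839
  t * PV_t at t = 10.0000: 695.630781
Macaulay duration D = 936.553177 / 120.674596 = 7.760980
Modified duration = D / (1 + y/m) = 7.760980 / (1 + 0.044000) = 7.433889


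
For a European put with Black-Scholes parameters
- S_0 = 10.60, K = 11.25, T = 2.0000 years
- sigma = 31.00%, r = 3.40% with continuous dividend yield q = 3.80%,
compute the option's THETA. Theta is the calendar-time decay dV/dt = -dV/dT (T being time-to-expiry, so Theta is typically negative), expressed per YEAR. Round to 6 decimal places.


Answer: Theta = -0.374934

Derivation:
d1 = 0.0652040783; d2 = -0.3732021261
phi(d1) = 0.3980951153; exp(-qT) = 0.9268162066; exp(-rT) = 0.9342604736
Theta = -S*exp(-qT)*phi(d1)*sigma/(2*sqrt(T)) + r*K*exp(-rT)*N(-d2) - q*S*exp(-qT)*N(-d1)
N(-d1) = 0.4740057570; N(-d2) = 0.6455009930; sqrt(T) = 1.4142135624
Term 1 = -10.6000 * 0.9268162066 * 0.3980951153 * 0.3100 / (2 * 1.4142135624) = -0.4286502030
Term 2 = 0.0340 * 11.2500 * 0.9342604736 * 0.6455009930 = 0.2306727693
Term 3 = -0.0380 * 10.6000 * 0.9268162066 * 0.4740057570 = -0.1769565725
Theta = -0.4286502030 + (0.2306727693) + (-0.1769565725) = -0.374934


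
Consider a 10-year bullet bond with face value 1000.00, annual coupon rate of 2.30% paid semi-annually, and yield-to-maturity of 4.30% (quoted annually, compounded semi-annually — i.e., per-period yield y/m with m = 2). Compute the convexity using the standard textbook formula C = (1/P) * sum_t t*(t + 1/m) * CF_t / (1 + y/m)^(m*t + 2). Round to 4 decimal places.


Coupon per period c = face * coupon_rate / m = 11.500000
Periods per year m = 2; per-period yield y/m = 0.021500
Number of cashflows N = 20
Cashflows (t years, CF_t, discount factor 1/(1+y/m)^(m*t), PV):
  t = 0.5000: CF_t = 11.500000, DF = 0.978953, PV = 11.257954
  t = 1.0000: CF_t = 11.500000, DF = 0.958348, PV = 11.021002
  t = 1.5000: CF_t = 11.500000, DF = 0.938177, PV = 10.789038
  t = 2.0000: CF_t = 11.500000, DF = 0.918431, PV = 10.561956
  t = 2.5000: CF_t = 11.500000, DF = 0.899100, PV = 10.339654
  t = 3.0000: CF_t = 11.500000, DF = 0.880177, PV = 10.122030
  t = 3.5000: CF_t = 11.500000, DF = 0.861651, PV = 9.908987
  t = 4.0000: CF_t = 11.500000, DF = 0.843515, PV = 9.700427
  t = 4.5000: CF_t = 11.500000, DF = 0.825762, PV = 9.496258
  t = 5.0000: CF_t = 11.500000, DF = 0.808381, PV = 9.296386
  t = 5.5000: CF_t = 11.500000, DF = 0.791367, PV = 9.100720
  t = 6.0000: CF_t = 11.500000, DF = 0.774711, PV = 8.909173
  t = 6.5000: CF_t = 11.500000, DF = 0.758405, PV = 8.721657
  t = 7.0000: CF_t = 11.500000, DF = 0.742442, PV = 8.538088
  t = 7.5000: CF_t = 11.500000, DF = 0.726816, PV = 8.358383
  t = 8.0000: CF_t = 11.500000, DF = 0.711518, PV = 8.182460
  t = 8.5000: CF_t = 11.500000, DF = 0.696543, PV = 8.010240
  t = 9.0000: CF_t = 11.500000, DF = 0.681882, PV = 7.841645
  t = 9.5000: CF_t = 11.500000, DF = 0.667530, PV = 7.676598
  t = 10.0000: CF_t = 1011.500000, DF = 0.653480, PV = 660.995447
Price P = sum_t PV_t = 838.828103
Convexity numerator sum_t t*(t + 1/m) * CF_t / (1+y/m)^(m*t + 2):
  t = 0.5000: term = 5.394519
  t = 1.0000: term = 15.842934
  t = 1.5000: term = 31.018961
  t = 2.0000: term = 50.610149
  t = 2.5000: term = 74.317400
  t = 3.0000: term = 101.854488
  t = 3.5000: term = 132.947611
  t = 4.0000: term = 167.334941
  t = 4.5000: term = 204.766203
  t = 5.0000: term = 245.002256
  t = 5.5000: term = 287.814691
  t = 6.0000: term = 332.985447
  t = 6.5000: term = 380.306434
  t = 7.0000: term = 429.579164
  t = 7.5000: term = 480.614406
  t = 8.0000: term = 533.231842
  t = 8.5000: term = 587.259738
  t = 9.0000: term = 642.534625
  t = 9.5000: term = 698.900989
  t = 10.0000: term = 66513.687378
Convexity = (1/P) * sum = 71916.004177 / 838.828103 = 85.733899

Answer: Convexity = 85.7339


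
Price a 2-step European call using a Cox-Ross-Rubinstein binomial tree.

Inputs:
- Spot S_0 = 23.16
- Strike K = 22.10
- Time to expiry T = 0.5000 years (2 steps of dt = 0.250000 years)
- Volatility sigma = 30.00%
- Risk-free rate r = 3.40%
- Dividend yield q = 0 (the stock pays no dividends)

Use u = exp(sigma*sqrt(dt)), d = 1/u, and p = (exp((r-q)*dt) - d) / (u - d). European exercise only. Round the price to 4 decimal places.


Answer: Price = V(0,0) = 2.6919

Derivation:
dt = T/N = 0.250000
u = exp(sigma*sqrt(dt)) = 1.161834; d = 1/u = 0.860708
p = (exp((r-q)*dt) - d) / (u - d) = 0.490918
Discount per step: exp(-r*dt) = 0.991536
Stock lattice S(k, i) with i counting down-moves:
  k=0: S(0,0) = 23.1600
  k=1: S(1,0) = 26.9081; S(1,1) = 19.9340
  k=2: S(2,0) = 31.2627; S(2,1) = 23.1600; S(2,2) = 17.1573
Terminal payoffs V(N, i) = max(S_T - K, 0):
  V(2,0) = 9.162730; V(2,1) = 1.060000; V(2,2) = 0.000000
Backward induction: V(k, i) = exp(-r*dt) * [p * V(k+1, i) + (1-p) * V(k+1, i+1)].
  V(1,0) = exp(-r*dt) * [p*9.162730 + (1-p)*1.060000] = 4.995135
  V(1,1) = exp(-r*dt) * [p*1.060000 + (1-p)*0.000000] = 0.515968
  V(0,0) = exp(-r*dt) * [p*4.995135 + (1-p)*0.515968] = 2.691893


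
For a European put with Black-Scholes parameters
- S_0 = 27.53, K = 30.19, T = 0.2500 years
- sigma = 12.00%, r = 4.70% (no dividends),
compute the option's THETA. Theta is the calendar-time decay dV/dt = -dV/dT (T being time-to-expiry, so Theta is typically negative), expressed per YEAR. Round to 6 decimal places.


d1 = -1.3114070761; d2 = -1.3714070761
phi(d1) = 0.1688350978; exp(-qT) = 1.0000000000; exp(-rT) = 0.9883187617
Theta = -S*exp(-qT)*phi(d1)*sigma/(2*sqrt(T)) + r*K*exp(-rT)*N(-d2) - q*S*exp(-qT)*N(-d1)
N(-d1) = 0.9051398653; N(-d2) = 0.9148759536; sqrt(T) = 0.5000000000
Term 1 = -27.5300 * 1.0000000000 * 0.1688350978 * 0.1200 / (2 * 0.5000000000) = -0.5577636291
Term 2 = 0.0470 * 30.1900 * 0.9883187617 * 0.9148759536 = 1.2829809965
Term 3 = 0 (no dividend yield, q = 0)
Theta = -0.5577636291 + (1.2829809965) + (0.0000000000) = 0.725217

Answer: Theta = 0.725217


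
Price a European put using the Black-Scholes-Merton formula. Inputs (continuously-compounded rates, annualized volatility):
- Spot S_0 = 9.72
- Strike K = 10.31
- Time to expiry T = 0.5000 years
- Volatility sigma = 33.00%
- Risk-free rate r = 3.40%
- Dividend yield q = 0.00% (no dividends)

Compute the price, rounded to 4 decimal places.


d1 = (ln(S/K) + (r - q + 0.5*sigma^2) * T) / (sigma * sqrt(T)) = -0.06301255
d2 = d1 - sigma * sqrt(T) = -0.29635779
exp(-rT) = 0.98314368; exp(-qT) = 1.00000000
P = K * exp(-rT) * N(-d2) - S_0 * exp(-qT) * N(-d1)
N(-d1) = 0.52512175; N(-d2) = 0.61652157
P = 10.3100 * 0.98314368 * 0.61652157 - 9.7200 * 1.00000000 * 0.52512175 = 1.1450

Answer: Price = 1.1450


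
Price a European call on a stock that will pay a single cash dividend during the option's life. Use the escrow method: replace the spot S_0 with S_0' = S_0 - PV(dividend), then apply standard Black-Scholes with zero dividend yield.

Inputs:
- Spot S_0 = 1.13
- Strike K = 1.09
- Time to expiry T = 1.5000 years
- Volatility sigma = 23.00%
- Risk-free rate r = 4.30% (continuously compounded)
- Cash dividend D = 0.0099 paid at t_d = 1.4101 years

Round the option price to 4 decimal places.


PV(D) = D * exp(-r * t_d) = 0.0099 * 0.94116736 = 0.00931756
S_0' = S_0 - PV(D) = 1.1300 - 0.00931756 = 1.12068244
d1 = (ln(S_0'/K) + (r + sigma^2/2)*T) / (sigma*sqrt(T)) = 0.46836774
d2 = d1 - sigma*sqrt(T) = 0.18667642
exp(-rT) = 0.93753611
N(d1) = 0.68023918; N(d2) = 0.57404283
C = S_0' * N(d1) - K * exp(-rT) * N(d2) = 1.12068244 * 0.68023918 - 1.0900 * 0.93753611 * 0.57404283 = 0.1757

Answer: Price = 0.1757


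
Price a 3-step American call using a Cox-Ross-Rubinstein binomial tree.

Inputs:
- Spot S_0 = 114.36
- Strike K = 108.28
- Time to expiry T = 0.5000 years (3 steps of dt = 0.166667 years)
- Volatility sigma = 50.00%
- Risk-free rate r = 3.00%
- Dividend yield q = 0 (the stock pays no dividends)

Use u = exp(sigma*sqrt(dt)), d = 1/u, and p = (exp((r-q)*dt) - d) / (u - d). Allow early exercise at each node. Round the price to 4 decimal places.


Answer: Price = V(0,0) = 20.7672

Derivation:
dt = T/N = 0.166667
u = exp(sigma*sqrt(dt)) = 1.226450; d = 1/u = 0.815361
p = (exp((r-q)*dt) - d) / (u - d) = 0.461339
Discount per step: exp(-r*dt) = 0.995012
Stock lattice S(k, i) with i counting down-moves:
  k=0: S(0,0) = 114.3600
  k=1: S(1,0) = 140.2569; S(1,1) = 93.2447
  k=2: S(2,0) = 172.0181; S(2,1) = 114.3600; S(2,2) = 76.0281
  k=3: S(3,0) = 210.9717; S(3,1) = 140.2569; S(3,2) = 93.2447; S(3,3) = 61.9904
Terminal payoffs V(N, i) = max(S_T - K, 0):
  V(3,0) = 102.691658; V(3,1) = 31.976868; V(3,2) = 0.000000; V(3,3) = 0.000000
Backward induction: V(k, i) = exp(-r*dt) * [p * V(k+1, i) + (1-p) * V(k+1, i+1)]; then take max(V_cont, immediate exercise) for American.
  V(2,0) = exp(-r*dt) * [p*102.691658 + (1-p)*31.976868] = 64.278141; exercise = 63.738092; V(2,0) = max -> 64.278141
  V(2,1) = exp(-r*dt) * [p*31.976868 + (1-p)*0.000000] = 14.678590; exercise = 6.080000; V(2,1) = max -> 14.678590
  V(2,2) = exp(-r*dt) * [p*0.000000 + (1-p)*0.000000] = 0.000000; exercise = 0.000000; V(2,2) = max -> 0.000000
  V(1,0) = exp(-r*dt) * [p*64.278141 + (1-p)*14.678590] = 37.373446; exercise = 31.976868; V(1,0) = max -> 37.373446
  V(1,1) = exp(-r*dt) * [p*14.678590 + (1-p)*0.000000] = 6.738027; exercise = 0.000000; V(1,1) = max -> 6.738027
  V(0,0) = exp(-r*dt) * [p*37.373446 + (1-p)*6.738027] = 20.767235; exercise = 6.080000; V(0,0) = max -> 20.767235


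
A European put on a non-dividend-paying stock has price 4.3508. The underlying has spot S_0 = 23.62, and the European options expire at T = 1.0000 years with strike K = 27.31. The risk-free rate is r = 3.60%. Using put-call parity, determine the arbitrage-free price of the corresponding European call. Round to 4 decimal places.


Answer: Call price = 1.6265

Derivation:
Put-call parity: C - P = S_0 * exp(-qT) - K * exp(-rT).
S_0 * exp(-qT) = 23.6200 * 1.00000000 = 23.62000000
K * exp(-rT) = 27.3100 * 0.96464029 = 26.34432642
C = P + S*exp(-qT) - K*exp(-rT)
C = 4.3508 + 23.62000000 - 26.34432642 = 1.6265


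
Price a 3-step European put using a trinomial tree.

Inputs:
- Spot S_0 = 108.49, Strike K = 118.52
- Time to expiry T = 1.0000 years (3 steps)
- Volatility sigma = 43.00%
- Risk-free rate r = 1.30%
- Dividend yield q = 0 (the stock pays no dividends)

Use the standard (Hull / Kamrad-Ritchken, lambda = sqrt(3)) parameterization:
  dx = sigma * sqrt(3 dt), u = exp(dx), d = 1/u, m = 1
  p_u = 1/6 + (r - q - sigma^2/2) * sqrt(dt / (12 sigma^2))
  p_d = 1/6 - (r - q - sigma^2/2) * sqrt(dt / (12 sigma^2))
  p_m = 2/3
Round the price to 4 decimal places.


Answer: Price = V(0,0) = 23.4715

Derivation:
dt = T/N = 0.333333; dx = sigma*sqrt(3*dt) = 0.430000
u = exp(dx) = 1.537258; d = 1/u = 0.650509
p_u = 0.135872, p_m = 0.666667, p_d = 0.197461
Discount per step: exp(-r*dt) = 0.995676
Stock lattice S(k, j) with j the centered position index:
  k=0: S(0,+0) = 108.4900
  k=1: S(1,-1) = 70.5737; S(1,+0) = 108.4900; S(1,+1) = 166.7771
  k=2: S(2,-2) = 45.9089; S(2,-1) = 70.5737; S(2,+0) = 108.4900; S(2,+1) = 166.7771; S(2,+2) = 256.3793
  k=3: S(3,-3) = 29.8641; S(3,-2) = 45.9089; S(3,-1) = 70.5737; S(3,+0) = 108.4900; S(3,+1) = 166.7771; S(3,+2) = 256.3793; S(3,+3) = 394.1210
Terminal payoffs V(N, j) = max(K - S_T, 0):
  V(3,-3) = 88.655873; V(3,-2) = 72.611146; V(3,-1) = 47.946268; V(3,+0) = 10.030000; V(3,+1) = 0.000000; V(3,+2) = 0.000000; V(3,+3) = 0.000000
Backward induction: V(k, j) = exp(-r*dt) * [p_u * V(k+1, j+1) + p_m * V(k+1, j) + p_d * V(k+1, j-1)]
  V(2,-2) = exp(-r*dt) * [p_u*47.946268 + p_m*72.611146 + p_d*88.655873] = 72.114913
  V(2,-1) = exp(-r*dt) * [p_u*10.030000 + p_m*47.946268 + p_d*72.611146] = 47.458762
  V(2,+0) = exp(-r*dt) * [p_u*0.000000 + p_m*10.030000 + p_d*47.946268] = 16.084346
  V(2,+1) = exp(-r*dt) * [p_u*0.000000 + p_m*0.000000 + p_d*10.030000] = 1.971972
  V(2,+2) = exp(-r*dt) * [p_u*0.000000 + p_m*0.000000 + p_d*0.000000] = 0.000000
  V(1,-1) = exp(-r*dt) * [p_u*16.084346 + p_m*47.458762 + p_d*72.114913] = 47.856660
  V(1,+0) = exp(-r*dt) * [p_u*1.971972 + p_m*16.084346 + p_d*47.458762] = 20.274055
  V(1,+1) = exp(-r*dt) * [p_u*0.000000 + p_m*1.971972 + p_d*16.084346] = 4.471266
  V(0,+0) = exp(-r*dt) * [p_u*4.471266 + p_m*20.274055 + p_d*47.856660] = 23.471462


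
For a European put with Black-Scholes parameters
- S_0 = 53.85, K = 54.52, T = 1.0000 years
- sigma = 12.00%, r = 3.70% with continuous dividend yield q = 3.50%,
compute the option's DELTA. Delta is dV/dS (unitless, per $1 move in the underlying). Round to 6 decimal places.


Answer: Delta = -0.492962

Derivation:
d1 = -0.0263766935; d2 = -0.1463766935
phi(d1) = 0.3988035265; exp(-qT) = 0.9656054163; exp(-rT) = 0.9636761353
N(-d1) = 0.5105215582
Delta = -exp(-qT) * N(-d1) = -0.9656054163 * 0.5105215582 = -0.492962


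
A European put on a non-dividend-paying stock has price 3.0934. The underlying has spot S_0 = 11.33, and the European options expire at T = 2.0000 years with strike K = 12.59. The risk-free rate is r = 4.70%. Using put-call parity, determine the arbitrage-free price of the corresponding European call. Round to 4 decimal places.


Answer: Call price = 2.9629

Derivation:
Put-call parity: C - P = S_0 * exp(-qT) - K * exp(-rT).
S_0 * exp(-qT) = 11.3300 * 1.00000000 = 11.33000000
K * exp(-rT) = 12.5900 * 0.91028276 = 11.46045998
C = P + S*exp(-qT) - K*exp(-rT)
C = 3.0934 + 11.33000000 - 11.46045998 = 2.9629


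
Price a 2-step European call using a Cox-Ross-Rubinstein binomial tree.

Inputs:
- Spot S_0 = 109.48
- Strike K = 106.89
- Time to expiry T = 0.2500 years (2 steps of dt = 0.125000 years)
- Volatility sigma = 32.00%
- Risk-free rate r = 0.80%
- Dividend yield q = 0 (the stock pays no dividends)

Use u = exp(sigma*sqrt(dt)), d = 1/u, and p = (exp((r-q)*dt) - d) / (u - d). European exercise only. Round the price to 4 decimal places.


Answer: Price = V(0,0) = 8.1657

Derivation:
dt = T/N = 0.125000
u = exp(sigma*sqrt(dt)) = 1.119785; d = 1/u = 0.893028
p = (exp((r-q)*dt) - d) / (u - d) = 0.476158
Discount per step: exp(-r*dt) = 0.999000
Stock lattice S(k, i) with i counting down-moves:
  k=0: S(0,0) = 109.4800
  k=1: S(1,0) = 122.5941; S(1,1) = 97.7687
  k=2: S(2,0) = 137.2791; S(2,1) = 109.4800; S(2,2) = 87.3102
Terminal payoffs V(N, i) = max(S_T - K, 0):
  V(2,0) = 30.389096; V(2,1) = 2.590000; V(2,2) = 0.000000
Backward induction: V(k, i) = exp(-r*dt) * [p * V(k+1, i) + (1-p) * V(k+1, i+1)].
  V(1,0) = exp(-r*dt) * [p*30.389096 + (1-p)*2.590000] = 15.810945
  V(1,1) = exp(-r*dt) * [p*2.590000 + (1-p)*0.000000] = 1.232017
  V(0,0) = exp(-r*dt) * [p*15.810945 + (1-p)*1.232017] = 8.165721


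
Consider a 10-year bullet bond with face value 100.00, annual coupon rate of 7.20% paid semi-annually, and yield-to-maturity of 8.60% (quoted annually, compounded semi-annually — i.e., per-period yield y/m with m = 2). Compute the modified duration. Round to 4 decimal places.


Answer: Modified duration = 6.8477

Derivation:
Coupon per period c = face * coupon_rate / m = 3.600000
Periods per year m = 2; per-period yield y/m = 0.043000
Number of cashflows N = 20
Cashflows (t years, CF_t, discount factor 1/(1+y/m)^(m*t), PV):
  t = 0.5000: CF_t = 3.600000, DF = 0.958773, PV = 3.451582
  t = 1.0000: CF_t = 3.600000, DF = 0.919245, PV = 3.309283
  t = 1.5000: CF_t = 3.600000, DF = 0.881347, PV = 3.172850
  t = 2.0000: CF_t = 3.600000, DF = 0.845012, PV = 3.042042
  t = 2.5000: CF_t = 3.600000, DF = 0.810174, PV = 2.916627
  t = 3.0000: CF_t = 3.600000, DF = 0.776773, PV = 2.796383
  t = 3.5000: CF_t = 3.600000, DF = 0.744749, PV = 2.681096
  t = 4.0000: CF_t = 3.600000, DF = 0.714045, PV = 2.570562
  t = 4.5000: CF_t = 3.600000, DF = 0.684607, PV = 2.464585
  t = 5.0000: CF_t = 3.600000, DF = 0.656382, PV = 2.362977
  t = 5.5000: CF_t = 3.600000, DF = 0.629322, PV = 2.265558
  t = 6.0000: CF_t = 3.600000, DF = 0.603376, PV = 2.172155
  t = 6.5000: CF_t = 3.600000, DF = 0.578501, PV = 2.082603
  t = 7.0000: CF_t = 3.600000, DF = 0.554651, PV = 1.996743
  t = 7.5000: CF_t = 3.600000, DF = 0.531784, PV = 1.914423
  t = 8.0000: CF_t = 3.600000, DF = 0.509860, PV = 1.835497
  t = 8.5000: CF_t = 3.600000, DF = 0.488840, PV = 1.759824
  t = 9.0000: CF_t = 3.600000, DF = 0.468687, PV = 1.687271
  t = 9.5000: CF_t = 3.600000, DF = 0.449364, PV = 1.617710
  t = 10.0000: CF_t = 103.600000, DF = 0.430838, PV = 44.634799
Price P = sum_t PV_t = 90.734569
First compute Macaulay numerator sum_t t * PV_t:
  t * PV_t at t = 0.5000: 1.725791
  t * PV_t at t = 1.0000: 3.309283
  t * PV_t at t = 1.5000: 4.759275
  t * PV_t at t = 2.0000: 6.084085
  t * PV_t at t = 2.5000: 7.291569
  t * PV_t at t = 3.0000: 8.389149
  t * PV_t at t = 3.5000: 9.383836
  t * PV_t at t = 4.0000: 10.282247
  t * PV_t at t = 4.5000: 11.090631
  t * PV_t at t = 5.0000: 11.814883
  t * PV_t at t = 5.5000: 12.460567
  t * PV_t at t = 6.0000: 13.032930
  t * PV_t at t = 6.5000: 13.536920
  t * PV_t at t = 7.0000: 13.977201
  t * PV_t at t = 7.5000: 14.358172
  t * PV_t at t = 8.0000: 14.683972
  t * PV_t at t = 8.5000: 14.958505
  t * PV_t at t = 9.0000: 15.185443
  t * PV_t at t = 9.5000: 15.368244
  t * PV_t at t = 10.0000: 446.347994
Macaulay duration D = 648.040693 / 90.734569 = 7.142159
Modified duration = D / (1 + y/m) = 7.142159 / (1 + 0.043000) = 6.847707


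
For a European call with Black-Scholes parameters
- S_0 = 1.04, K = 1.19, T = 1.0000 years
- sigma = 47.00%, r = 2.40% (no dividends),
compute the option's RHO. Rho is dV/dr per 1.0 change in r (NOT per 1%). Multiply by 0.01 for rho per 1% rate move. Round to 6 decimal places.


Answer: Rho = 0.370565

Derivation:
d1 = -0.0006012638; d2 = -0.4706012638
phi(d1) = 0.3989422083; exp(-qT) = 1.0000000000; exp(-rT) = 0.9762857098
N(d2) = 0.3189627525
Rho = K*T*exp(-rT)*N(d2) = 1.1900 * 1.0000 * 0.9762857098 * 0.3189627525 = 0.370565


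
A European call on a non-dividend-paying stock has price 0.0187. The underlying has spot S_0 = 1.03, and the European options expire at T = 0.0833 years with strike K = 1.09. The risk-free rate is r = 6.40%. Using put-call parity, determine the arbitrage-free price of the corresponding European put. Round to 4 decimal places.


Put-call parity: C - P = S_0 * exp(-qT) - K * exp(-rT).
S_0 * exp(-qT) = 1.0300 * 1.00000000 = 1.03000000
K * exp(-rT) = 1.0900 * 0.99468299 = 1.08420445
P = C - S*exp(-qT) + K*exp(-rT)
P = 0.0187 - 1.03000000 + 1.08420445 = 0.0729

Answer: Put price = 0.0729


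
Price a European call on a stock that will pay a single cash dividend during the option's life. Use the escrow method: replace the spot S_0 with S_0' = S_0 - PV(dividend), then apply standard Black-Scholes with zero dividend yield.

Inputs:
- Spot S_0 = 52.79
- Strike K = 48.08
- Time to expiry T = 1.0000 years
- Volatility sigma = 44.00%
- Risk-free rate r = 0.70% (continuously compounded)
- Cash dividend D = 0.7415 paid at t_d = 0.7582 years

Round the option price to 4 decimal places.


Answer: Price = 11.0068

Derivation:
PV(D) = D * exp(-r * t_d) = 0.7415 * 0.99470666 = 0.73757499
S_0' = S_0 - PV(D) = 52.7900 - 0.73757499 = 52.05242501
d1 = (ln(S_0'/K) + (r + sigma^2/2)*T) / (sigma*sqrt(T)) = 0.41632976
d2 = d1 - sigma*sqrt(T) = -0.02367024
exp(-rT) = 0.99302444
N(d1) = 0.66141564; N(d2) = 0.49055782
C = S_0' * N(d1) - K * exp(-rT) * N(d2) = 52.05242501 * 0.66141564 - 48.0800 * 0.99302444 * 0.49055782 = 11.0068


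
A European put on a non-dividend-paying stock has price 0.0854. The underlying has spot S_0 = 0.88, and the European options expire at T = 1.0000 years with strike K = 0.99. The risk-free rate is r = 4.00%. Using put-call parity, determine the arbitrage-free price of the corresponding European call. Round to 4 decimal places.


Answer: Call price = 0.0142

Derivation:
Put-call parity: C - P = S_0 * exp(-qT) - K * exp(-rT).
S_0 * exp(-qT) = 0.8800 * 1.00000000 = 0.88000000
K * exp(-rT) = 0.9900 * 0.96078944 = 0.95118154
C = P + S*exp(-qT) - K*exp(-rT)
C = 0.0854 + 0.88000000 - 0.95118154 = 0.0142


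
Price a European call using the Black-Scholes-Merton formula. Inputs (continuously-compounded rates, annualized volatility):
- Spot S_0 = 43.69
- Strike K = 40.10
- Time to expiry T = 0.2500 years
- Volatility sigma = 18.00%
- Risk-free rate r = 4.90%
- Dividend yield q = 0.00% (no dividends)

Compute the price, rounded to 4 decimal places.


Answer: Price = 4.3407

Derivation:
d1 = (ln(S/K) + (r - q + 0.5*sigma^2) * T) / (sigma * sqrt(T)) = 1.13381010
d2 = d1 - sigma * sqrt(T) = 1.04381010
exp(-rT) = 0.98782473; exp(-qT) = 1.00000000
C = S_0 * exp(-qT) * N(d1) - K * exp(-rT) * N(d2)
N(d1) = 0.87156289; N(d2) = 0.85171337
C = 43.6900 * 1.00000000 * 0.87156289 - 40.1000 * 0.98782473 * 0.85171337 = 4.3407


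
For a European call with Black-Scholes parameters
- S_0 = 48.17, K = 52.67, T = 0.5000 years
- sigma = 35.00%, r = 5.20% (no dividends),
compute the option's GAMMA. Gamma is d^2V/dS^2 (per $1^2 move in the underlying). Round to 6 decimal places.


d1 = -0.1320657794; d2 = -0.3795531528
phi(d1) = 0.3954783563; exp(-qT) = 1.0000000000; exp(-rT) = 0.9743350896
Gamma = exp(-qT) * phi(d1) / (S * sigma * sqrt(T)) = 1.0000000000 * 0.3954783563 / (48.1700 * 0.3500 * 0.7071067812) = 0.033174

Answer: Gamma = 0.033174


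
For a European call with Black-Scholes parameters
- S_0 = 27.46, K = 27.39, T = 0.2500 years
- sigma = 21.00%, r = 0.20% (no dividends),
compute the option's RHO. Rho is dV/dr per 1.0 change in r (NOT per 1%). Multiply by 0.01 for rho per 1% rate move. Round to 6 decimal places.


d1 = 0.0815706387; d2 = -0.0234293613
phi(d1) = 0.3976172508; exp(-qT) = 1.0000000000; exp(-rT) = 0.9995001250
N(d2) = 0.4906538923
Rho = K*T*exp(-rT)*N(d2) = 27.3900 * 0.2500 * 0.9995001250 * 0.4906538923 = 3.358073

Answer: Rho = 3.358073


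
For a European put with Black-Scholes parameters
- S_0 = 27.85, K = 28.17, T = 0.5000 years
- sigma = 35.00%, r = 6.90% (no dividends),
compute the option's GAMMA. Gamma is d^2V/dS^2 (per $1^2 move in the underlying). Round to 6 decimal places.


Answer: Gamma = 0.056534

Derivation:
d1 = 0.2169823201; d2 = -0.0305050533
phi(d1) = 0.3896605916; exp(-qT) = 1.0000000000; exp(-rT) = 0.9660883397
Gamma = exp(-qT) * phi(d1) / (S * sigma * sqrt(T)) = 1.0000000000 * 0.3896605916 / (27.8500 * 0.3500 * 0.7071067812) = 0.056534


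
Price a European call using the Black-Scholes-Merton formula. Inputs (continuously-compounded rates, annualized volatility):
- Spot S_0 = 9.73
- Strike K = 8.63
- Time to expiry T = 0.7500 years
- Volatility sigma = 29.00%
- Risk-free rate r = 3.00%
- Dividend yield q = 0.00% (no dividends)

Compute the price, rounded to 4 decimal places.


Answer: Price = 1.6950

Derivation:
d1 = (ln(S/K) + (r - q + 0.5*sigma^2) * T) / (sigma * sqrt(T)) = 0.69284776
d2 = d1 - sigma * sqrt(T) = 0.44170039
exp(-rT) = 0.97775124; exp(-qT) = 1.00000000
C = S_0 * exp(-qT) * N(d1) - K * exp(-rT) * N(d2)
N(d1) = 0.75579745; N(d2) = 0.67064699
C = 9.7300 * 1.00000000 * 0.75579745 - 8.6300 * 0.97775124 * 0.67064699 = 1.6950


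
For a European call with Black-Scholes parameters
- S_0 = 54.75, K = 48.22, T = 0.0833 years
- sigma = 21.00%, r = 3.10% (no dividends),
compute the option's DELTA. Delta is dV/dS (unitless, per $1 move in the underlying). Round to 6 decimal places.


d1 = 2.1683437389; d2 = 2.1077340862
phi(d1) = 0.0380141881; exp(-qT) = 1.0000000000; exp(-rT) = 0.9974210313
N(d1) = 0.9849337286
Delta = exp(-qT) * N(d1) = 1.0000000000 * 0.9849337286 = 0.984934

Answer: Delta = 0.984934


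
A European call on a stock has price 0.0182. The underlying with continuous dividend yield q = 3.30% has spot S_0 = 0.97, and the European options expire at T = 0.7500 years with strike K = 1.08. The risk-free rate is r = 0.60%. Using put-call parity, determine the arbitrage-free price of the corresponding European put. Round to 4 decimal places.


Answer: Put price = 0.1471

Derivation:
Put-call parity: C - P = S_0 * exp(-qT) - K * exp(-rT).
S_0 * exp(-qT) = 0.9700 * 0.97555377 = 0.94628716
K * exp(-rT) = 1.0800 * 0.99551011 = 1.07515092
P = C - S*exp(-qT) + K*exp(-rT)
P = 0.0182 - 0.94628716 + 1.07515092 = 0.1471


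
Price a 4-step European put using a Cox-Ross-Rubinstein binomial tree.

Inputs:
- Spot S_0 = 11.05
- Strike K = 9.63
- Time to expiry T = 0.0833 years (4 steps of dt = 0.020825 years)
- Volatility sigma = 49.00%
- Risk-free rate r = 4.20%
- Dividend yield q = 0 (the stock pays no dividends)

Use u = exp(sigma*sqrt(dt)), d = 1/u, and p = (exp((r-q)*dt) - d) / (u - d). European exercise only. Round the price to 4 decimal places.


dt = T/N = 0.020825
u = exp(sigma*sqrt(dt)) = 1.073271; d = 1/u = 0.931731
p = (exp((r-q)*dt) - d) / (u - d) = 0.488512
Discount per step: exp(-r*dt) = 0.999126
Stock lattice S(k, i) with i counting down-moves:
  k=0: S(0,0) = 11.0500
  k=1: S(1,0) = 11.8596; S(1,1) = 10.2956
  k=2: S(2,0) = 12.7286; S(2,1) = 11.0500; S(2,2) = 9.5928
  k=3: S(3,0) = 13.6613; S(3,1) = 11.8596; S(3,2) = 10.2956; S(3,3) = 8.9379
  k=4: S(4,0) = 14.6622; S(4,1) = 12.7286; S(4,2) = 11.0500; S(4,3) = 9.5928; S(4,4) = 8.3277
Terminal payoffs V(N, i) = max(K - S_T, 0):
  V(4,0) = 0.000000; V(4,1) = 0.000000; V(4,2) = 0.000000; V(4,3) = 0.037247; V(4,4) = 1.302316
Backward induction: V(k, i) = exp(-r*dt) * [p * V(k+1, i) + (1-p) * V(k+1, i+1)].
  V(3,0) = exp(-r*dt) * [p*0.000000 + (1-p)*0.000000] = 0.000000
  V(3,1) = exp(-r*dt) * [p*0.000000 + (1-p)*0.000000] = 0.000000
  V(3,2) = exp(-r*dt) * [p*0.000000 + (1-p)*0.037247] = 0.019035
  V(3,3) = exp(-r*dt) * [p*0.037247 + (1-p)*1.302316] = 0.683717
  V(2,0) = exp(-r*dt) * [p*0.000000 + (1-p)*0.000000] = 0.000000
  V(2,1) = exp(-r*dt) * [p*0.000000 + (1-p)*0.019035] = 0.009728
  V(2,2) = exp(-r*dt) * [p*0.019035 + (1-p)*0.683717] = 0.358698
  V(1,0) = exp(-r*dt) * [p*0.000000 + (1-p)*0.009728] = 0.004971
  V(1,1) = exp(-r*dt) * [p*0.009728 + (1-p)*0.358698] = 0.188057
  V(0,0) = exp(-r*dt) * [p*0.004971 + (1-p)*0.188057] = 0.098531

Answer: Price = V(0,0) = 0.0985


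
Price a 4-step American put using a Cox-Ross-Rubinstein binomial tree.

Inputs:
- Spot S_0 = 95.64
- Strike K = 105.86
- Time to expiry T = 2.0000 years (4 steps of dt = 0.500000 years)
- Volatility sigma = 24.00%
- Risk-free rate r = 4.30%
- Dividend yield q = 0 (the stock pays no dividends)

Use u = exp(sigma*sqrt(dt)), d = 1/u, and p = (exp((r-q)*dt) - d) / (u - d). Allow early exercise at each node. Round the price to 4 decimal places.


Answer: Price = V(0,0) = 15.7637

Derivation:
dt = T/N = 0.500000
u = exp(sigma*sqrt(dt)) = 1.184956; d = 1/u = 0.843913
p = (exp((r-q)*dt) - d) / (u - d) = 0.521400
Discount per step: exp(-r*dt) = 0.978729
Stock lattice S(k, i) with i counting down-moves:
  k=0: S(0,0) = 95.6400
  k=1: S(1,0) = 113.3292; S(1,1) = 80.7119
  k=2: S(2,0) = 134.2901; S(2,1) = 95.6400; S(2,2) = 68.1138
  k=3: S(3,0) = 159.1279; S(3,1) = 113.3292; S(3,2) = 80.7119; S(3,3) = 57.4821
  k=4: S(4,0) = 188.5595; S(4,1) = 134.2901; S(4,2) = 95.6400; S(4,3) = 68.1138; S(4,4) = 48.5099
Terminal payoffs V(N, i) = max(K - S_T, 0):
  V(4,0) = 0.000000; V(4,1) = 0.000000; V(4,2) = 10.220000; V(4,3) = 37.746196; V(4,4) = 57.350064
Backward induction: V(k, i) = exp(-r*dt) * [p * V(k+1, i) + (1-p) * V(k+1, i+1)]; then take max(V_cont, immediate exercise) for American.
  V(3,0) = exp(-r*dt) * [p*0.000000 + (1-p)*0.000000] = 0.000000; exercise = 0.000000; V(3,0) = max -> 0.000000
  V(3,1) = exp(-r*dt) * [p*0.000000 + (1-p)*10.220000] = 4.787255; exercise = 0.000000; V(3,1) = max -> 4.787255
  V(3,2) = exp(-r*dt) * [p*10.220000 + (1-p)*37.746196] = 22.896444; exercise = 25.148141; V(3,2) = max -> 25.148141
  V(3,3) = exp(-r*dt) * [p*37.746196 + (1-p)*57.350064] = 46.126164; exercise = 48.377862; V(3,3) = max -> 48.377862
  V(2,0) = exp(-r*dt) * [p*0.000000 + (1-p)*4.787255] = 2.242447; exercise = 0.000000; V(2,0) = max -> 2.242447
  V(2,1) = exp(-r*dt) * [p*4.787255 + (1-p)*25.148141] = 14.222879; exercise = 10.220000; V(2,1) = max -> 14.222879
  V(2,2) = exp(-r*dt) * [p*25.148141 + (1-p)*48.377862] = 35.494499; exercise = 37.746196; V(2,2) = max -> 37.746196
  V(1,0) = exp(-r*dt) * [p*2.242447 + (1-p)*14.222879] = 7.806626; exercise = 0.000000; V(1,0) = max -> 7.806626
  V(1,1) = exp(-r*dt) * [p*14.222879 + (1-p)*37.746196] = 24.939150; exercise = 25.148141; V(1,1) = max -> 25.148141
  V(0,0) = exp(-r*dt) * [p*7.806626 + (1-p)*25.148141] = 15.763692; exercise = 10.220000; V(0,0) = max -> 15.763692


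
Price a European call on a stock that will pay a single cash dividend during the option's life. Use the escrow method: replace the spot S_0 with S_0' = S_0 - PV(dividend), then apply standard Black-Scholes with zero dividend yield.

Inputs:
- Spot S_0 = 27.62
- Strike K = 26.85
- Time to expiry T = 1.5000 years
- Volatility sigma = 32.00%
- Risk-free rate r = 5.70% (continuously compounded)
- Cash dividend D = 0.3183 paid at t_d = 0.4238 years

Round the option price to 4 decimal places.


Answer: Price = 5.5012

Derivation:
PV(D) = D * exp(-r * t_d) = 0.3183 * 0.97613284 = 0.31070308
S_0' = S_0 - PV(D) = 27.6200 - 0.31070308 = 27.30929692
d1 = (ln(S_0'/K) + (r + sigma^2/2)*T) / (sigma*sqrt(T)) = 0.45739467
d2 = d1 - sigma*sqrt(T) = 0.06547631
exp(-rT) = 0.91805314
N(d1) = 0.67630630; N(d2) = 0.52610262
C = S_0' * N(d1) - K * exp(-rT) * N(d2) = 27.30929692 * 0.67630630 - 26.8500 * 0.91805314 * 0.52610262 = 5.5012


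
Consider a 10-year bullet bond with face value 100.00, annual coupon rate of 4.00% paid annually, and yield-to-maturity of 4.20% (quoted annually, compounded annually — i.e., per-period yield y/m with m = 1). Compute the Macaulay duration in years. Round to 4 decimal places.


Coupon per period c = face * coupon_rate / m = 4.000000
Periods per year m = 1; per-period yield y/m = 0.042000
Number of cashflows N = 10
Cashflows (t years, CF_t, discount factor 1/(1+y/m)^(m*t), PV):
  t = 1.0000: CF_t = 4.000000, DF = 0.959693, PV = 3.838772
  t = 2.0000: CF_t = 4.000000, DF = 0.921010, PV = 3.684042
  t = 3.0000: CF_t = 4.000000, DF = 0.883887, PV = 3.535549
  t = 4.0000: CF_t = 4.000000, DF = 0.848260, PV = 3.393041
  t = 5.0000: CF_t = 4.000000, DF = 0.814069, PV = 3.256277
  t = 6.0000: CF_t = 4.000000, DF = 0.781257, PV = 3.125026
  t = 7.0000: CF_t = 4.000000, DF = 0.749766, PV = 2.999066
  t = 8.0000: CF_t = 4.000000, DF = 0.719545, PV = 2.878182
  t = 9.0000: CF_t = 4.000000, DF = 0.690543, PV = 2.762171
  t = 10.0000: CF_t = 104.000000, DF = 0.662709, PV = 68.921727
Price P = sum_t PV_t = 98.393852
Macaulay numerator sum_t t * PV_t:
  t * PV_t at t = 1.0000: 3.838772
  t * PV_t at t = 2.0000: 7.368084
  t * PV_t at t = 3.0000: 10.606646
  t * PV_t at t = 4.0000: 13.572164
  t * PV_t at t = 5.0000: 16.281387
  t * PV_t at t = 6.0000: 18.750158
  t * PV_t at t = 7.0000: 20.993459
  t * PV_t at t = 8.0000: 23.025455
  t * PV_t at t = 9.0000: 24.859537
  t * PV_t at t = 10.0000: 689.217268
Macaulay duration D = (sum_t t * PV_t) / P = 828.512929 / 98.393852 = 8.420373

Answer: Macaulay duration = 8.4204 years


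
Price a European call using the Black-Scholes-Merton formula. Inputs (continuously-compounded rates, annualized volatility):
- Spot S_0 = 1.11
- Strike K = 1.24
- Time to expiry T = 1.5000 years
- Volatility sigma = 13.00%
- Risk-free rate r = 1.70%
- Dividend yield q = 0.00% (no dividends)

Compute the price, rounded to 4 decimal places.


Answer: Price = 0.0344

Derivation:
d1 = (ln(S/K) + (r - q + 0.5*sigma^2) * T) / (sigma * sqrt(T)) = -0.45583349
d2 = d1 - sigma * sqrt(T) = -0.61505032
exp(-rT) = 0.97482238; exp(-qT) = 1.00000000
C = S_0 * exp(-qT) * N(d1) - K * exp(-rT) * N(d2)
N(d1) = 0.32425486; N(d2) = 0.26926074
C = 1.1100 * 1.00000000 * 0.32425486 - 1.2400 * 0.97482238 * 0.26926074 = 0.0344
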